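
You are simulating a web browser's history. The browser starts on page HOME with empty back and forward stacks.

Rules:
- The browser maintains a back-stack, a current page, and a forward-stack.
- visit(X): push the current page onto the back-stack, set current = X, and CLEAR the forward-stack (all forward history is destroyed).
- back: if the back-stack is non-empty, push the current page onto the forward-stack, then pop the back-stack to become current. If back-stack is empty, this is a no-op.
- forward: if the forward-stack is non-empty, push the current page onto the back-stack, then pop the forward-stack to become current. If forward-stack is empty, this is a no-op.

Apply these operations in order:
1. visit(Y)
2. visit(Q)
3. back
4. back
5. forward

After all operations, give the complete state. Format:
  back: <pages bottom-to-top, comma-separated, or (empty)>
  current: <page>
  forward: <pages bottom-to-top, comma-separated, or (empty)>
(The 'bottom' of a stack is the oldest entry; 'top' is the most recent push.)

After 1 (visit(Y)): cur=Y back=1 fwd=0
After 2 (visit(Q)): cur=Q back=2 fwd=0
After 3 (back): cur=Y back=1 fwd=1
After 4 (back): cur=HOME back=0 fwd=2
After 5 (forward): cur=Y back=1 fwd=1

Answer: back: HOME
current: Y
forward: Q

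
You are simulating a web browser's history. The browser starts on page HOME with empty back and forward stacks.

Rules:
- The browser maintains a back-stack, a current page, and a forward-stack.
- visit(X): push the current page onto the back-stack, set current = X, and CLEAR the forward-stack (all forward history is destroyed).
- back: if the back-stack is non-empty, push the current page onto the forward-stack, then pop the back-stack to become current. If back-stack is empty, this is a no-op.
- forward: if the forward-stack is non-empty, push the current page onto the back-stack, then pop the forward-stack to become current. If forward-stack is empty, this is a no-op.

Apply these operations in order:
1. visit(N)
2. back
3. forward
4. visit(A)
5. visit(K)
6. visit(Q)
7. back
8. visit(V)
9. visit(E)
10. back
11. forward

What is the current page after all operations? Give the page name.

After 1 (visit(N)): cur=N back=1 fwd=0
After 2 (back): cur=HOME back=0 fwd=1
After 3 (forward): cur=N back=1 fwd=0
After 4 (visit(A)): cur=A back=2 fwd=0
After 5 (visit(K)): cur=K back=3 fwd=0
After 6 (visit(Q)): cur=Q back=4 fwd=0
After 7 (back): cur=K back=3 fwd=1
After 8 (visit(V)): cur=V back=4 fwd=0
After 9 (visit(E)): cur=E back=5 fwd=0
After 10 (back): cur=V back=4 fwd=1
After 11 (forward): cur=E back=5 fwd=0

Answer: E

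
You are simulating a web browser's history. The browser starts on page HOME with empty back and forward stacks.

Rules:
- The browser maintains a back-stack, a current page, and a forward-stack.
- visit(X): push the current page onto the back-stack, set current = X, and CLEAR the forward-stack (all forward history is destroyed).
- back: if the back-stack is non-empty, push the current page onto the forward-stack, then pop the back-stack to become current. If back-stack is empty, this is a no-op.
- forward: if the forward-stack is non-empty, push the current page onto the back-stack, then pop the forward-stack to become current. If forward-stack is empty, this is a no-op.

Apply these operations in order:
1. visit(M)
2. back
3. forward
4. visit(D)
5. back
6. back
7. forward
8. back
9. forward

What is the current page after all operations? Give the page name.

Answer: M

Derivation:
After 1 (visit(M)): cur=M back=1 fwd=0
After 2 (back): cur=HOME back=0 fwd=1
After 3 (forward): cur=M back=1 fwd=0
After 4 (visit(D)): cur=D back=2 fwd=0
After 5 (back): cur=M back=1 fwd=1
After 6 (back): cur=HOME back=0 fwd=2
After 7 (forward): cur=M back=1 fwd=1
After 8 (back): cur=HOME back=0 fwd=2
After 9 (forward): cur=M back=1 fwd=1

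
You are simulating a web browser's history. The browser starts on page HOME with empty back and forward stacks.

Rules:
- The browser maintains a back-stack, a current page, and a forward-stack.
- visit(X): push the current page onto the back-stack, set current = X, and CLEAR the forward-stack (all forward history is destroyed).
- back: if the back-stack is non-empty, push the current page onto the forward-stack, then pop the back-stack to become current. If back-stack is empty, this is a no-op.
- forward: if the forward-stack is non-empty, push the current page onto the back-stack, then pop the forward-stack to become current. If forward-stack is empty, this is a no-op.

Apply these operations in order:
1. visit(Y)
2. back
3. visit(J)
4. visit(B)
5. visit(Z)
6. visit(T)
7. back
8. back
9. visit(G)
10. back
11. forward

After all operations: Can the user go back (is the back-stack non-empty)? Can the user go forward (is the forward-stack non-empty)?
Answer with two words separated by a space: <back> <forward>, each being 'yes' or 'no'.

After 1 (visit(Y)): cur=Y back=1 fwd=0
After 2 (back): cur=HOME back=0 fwd=1
After 3 (visit(J)): cur=J back=1 fwd=0
After 4 (visit(B)): cur=B back=2 fwd=0
After 5 (visit(Z)): cur=Z back=3 fwd=0
After 6 (visit(T)): cur=T back=4 fwd=0
After 7 (back): cur=Z back=3 fwd=1
After 8 (back): cur=B back=2 fwd=2
After 9 (visit(G)): cur=G back=3 fwd=0
After 10 (back): cur=B back=2 fwd=1
After 11 (forward): cur=G back=3 fwd=0

Answer: yes no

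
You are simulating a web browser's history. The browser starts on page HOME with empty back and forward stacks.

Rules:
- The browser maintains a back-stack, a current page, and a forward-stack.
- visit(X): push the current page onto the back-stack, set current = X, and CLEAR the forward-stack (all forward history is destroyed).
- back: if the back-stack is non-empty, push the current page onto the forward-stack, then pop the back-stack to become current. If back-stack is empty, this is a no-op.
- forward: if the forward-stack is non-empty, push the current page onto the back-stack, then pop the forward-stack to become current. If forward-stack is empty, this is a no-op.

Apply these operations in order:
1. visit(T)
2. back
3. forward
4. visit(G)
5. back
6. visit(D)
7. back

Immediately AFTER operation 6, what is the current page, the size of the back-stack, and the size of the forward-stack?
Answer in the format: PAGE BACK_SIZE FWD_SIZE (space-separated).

After 1 (visit(T)): cur=T back=1 fwd=0
After 2 (back): cur=HOME back=0 fwd=1
After 3 (forward): cur=T back=1 fwd=0
After 4 (visit(G)): cur=G back=2 fwd=0
After 5 (back): cur=T back=1 fwd=1
After 6 (visit(D)): cur=D back=2 fwd=0

D 2 0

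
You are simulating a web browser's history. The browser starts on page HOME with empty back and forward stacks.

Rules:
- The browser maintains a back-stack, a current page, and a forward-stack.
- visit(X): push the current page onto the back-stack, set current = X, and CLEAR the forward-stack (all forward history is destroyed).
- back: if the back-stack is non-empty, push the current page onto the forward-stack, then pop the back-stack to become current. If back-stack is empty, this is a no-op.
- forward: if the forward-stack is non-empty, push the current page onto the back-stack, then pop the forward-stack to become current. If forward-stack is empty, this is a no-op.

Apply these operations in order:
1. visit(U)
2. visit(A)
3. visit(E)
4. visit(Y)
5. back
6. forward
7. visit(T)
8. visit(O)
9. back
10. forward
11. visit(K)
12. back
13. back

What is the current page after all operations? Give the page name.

After 1 (visit(U)): cur=U back=1 fwd=0
After 2 (visit(A)): cur=A back=2 fwd=0
After 3 (visit(E)): cur=E back=3 fwd=0
After 4 (visit(Y)): cur=Y back=4 fwd=0
After 5 (back): cur=E back=3 fwd=1
After 6 (forward): cur=Y back=4 fwd=0
After 7 (visit(T)): cur=T back=5 fwd=0
After 8 (visit(O)): cur=O back=6 fwd=0
After 9 (back): cur=T back=5 fwd=1
After 10 (forward): cur=O back=6 fwd=0
After 11 (visit(K)): cur=K back=7 fwd=0
After 12 (back): cur=O back=6 fwd=1
After 13 (back): cur=T back=5 fwd=2

Answer: T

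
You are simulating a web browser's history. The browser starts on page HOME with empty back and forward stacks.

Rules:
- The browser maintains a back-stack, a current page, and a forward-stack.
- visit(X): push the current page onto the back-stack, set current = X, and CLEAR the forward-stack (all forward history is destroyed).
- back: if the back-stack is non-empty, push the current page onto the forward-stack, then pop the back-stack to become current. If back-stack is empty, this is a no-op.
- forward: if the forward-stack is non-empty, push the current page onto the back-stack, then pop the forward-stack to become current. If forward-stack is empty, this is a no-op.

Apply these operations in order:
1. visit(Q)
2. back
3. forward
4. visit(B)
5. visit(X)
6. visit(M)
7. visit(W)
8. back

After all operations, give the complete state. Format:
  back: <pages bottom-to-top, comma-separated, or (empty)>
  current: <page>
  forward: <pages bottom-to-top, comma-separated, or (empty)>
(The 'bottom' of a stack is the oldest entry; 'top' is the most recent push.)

Answer: back: HOME,Q,B,X
current: M
forward: W

Derivation:
After 1 (visit(Q)): cur=Q back=1 fwd=0
After 2 (back): cur=HOME back=0 fwd=1
After 3 (forward): cur=Q back=1 fwd=0
After 4 (visit(B)): cur=B back=2 fwd=0
After 5 (visit(X)): cur=X back=3 fwd=0
After 6 (visit(M)): cur=M back=4 fwd=0
After 7 (visit(W)): cur=W back=5 fwd=0
After 8 (back): cur=M back=4 fwd=1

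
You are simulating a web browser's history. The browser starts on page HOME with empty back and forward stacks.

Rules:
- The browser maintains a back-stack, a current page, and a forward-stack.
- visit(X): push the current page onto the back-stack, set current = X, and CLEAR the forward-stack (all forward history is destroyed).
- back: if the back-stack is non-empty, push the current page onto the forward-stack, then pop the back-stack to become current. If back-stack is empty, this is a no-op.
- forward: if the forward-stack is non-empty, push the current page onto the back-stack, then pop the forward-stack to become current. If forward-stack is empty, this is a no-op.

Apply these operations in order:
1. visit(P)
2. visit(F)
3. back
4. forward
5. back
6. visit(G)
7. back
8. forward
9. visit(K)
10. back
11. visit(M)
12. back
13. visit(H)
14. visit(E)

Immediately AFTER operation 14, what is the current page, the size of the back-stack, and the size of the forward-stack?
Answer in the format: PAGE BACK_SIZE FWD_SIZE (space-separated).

After 1 (visit(P)): cur=P back=1 fwd=0
After 2 (visit(F)): cur=F back=2 fwd=0
After 3 (back): cur=P back=1 fwd=1
After 4 (forward): cur=F back=2 fwd=0
After 5 (back): cur=P back=1 fwd=1
After 6 (visit(G)): cur=G back=2 fwd=0
After 7 (back): cur=P back=1 fwd=1
After 8 (forward): cur=G back=2 fwd=0
After 9 (visit(K)): cur=K back=3 fwd=0
After 10 (back): cur=G back=2 fwd=1
After 11 (visit(M)): cur=M back=3 fwd=0
After 12 (back): cur=G back=2 fwd=1
After 13 (visit(H)): cur=H back=3 fwd=0
After 14 (visit(E)): cur=E back=4 fwd=0

E 4 0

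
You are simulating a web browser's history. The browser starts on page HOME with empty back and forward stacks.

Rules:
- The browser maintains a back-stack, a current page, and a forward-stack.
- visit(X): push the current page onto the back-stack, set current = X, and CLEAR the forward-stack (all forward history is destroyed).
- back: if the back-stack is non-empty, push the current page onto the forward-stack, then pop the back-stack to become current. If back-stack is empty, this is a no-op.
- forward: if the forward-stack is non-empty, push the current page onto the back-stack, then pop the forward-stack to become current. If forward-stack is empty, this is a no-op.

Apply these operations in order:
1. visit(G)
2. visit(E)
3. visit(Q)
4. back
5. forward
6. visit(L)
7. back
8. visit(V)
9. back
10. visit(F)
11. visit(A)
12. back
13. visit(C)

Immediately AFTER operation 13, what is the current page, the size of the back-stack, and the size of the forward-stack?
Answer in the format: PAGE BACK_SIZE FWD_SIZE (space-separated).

After 1 (visit(G)): cur=G back=1 fwd=0
After 2 (visit(E)): cur=E back=2 fwd=0
After 3 (visit(Q)): cur=Q back=3 fwd=0
After 4 (back): cur=E back=2 fwd=1
After 5 (forward): cur=Q back=3 fwd=0
After 6 (visit(L)): cur=L back=4 fwd=0
After 7 (back): cur=Q back=3 fwd=1
After 8 (visit(V)): cur=V back=4 fwd=0
After 9 (back): cur=Q back=3 fwd=1
After 10 (visit(F)): cur=F back=4 fwd=0
After 11 (visit(A)): cur=A back=5 fwd=0
After 12 (back): cur=F back=4 fwd=1
After 13 (visit(C)): cur=C back=5 fwd=0

C 5 0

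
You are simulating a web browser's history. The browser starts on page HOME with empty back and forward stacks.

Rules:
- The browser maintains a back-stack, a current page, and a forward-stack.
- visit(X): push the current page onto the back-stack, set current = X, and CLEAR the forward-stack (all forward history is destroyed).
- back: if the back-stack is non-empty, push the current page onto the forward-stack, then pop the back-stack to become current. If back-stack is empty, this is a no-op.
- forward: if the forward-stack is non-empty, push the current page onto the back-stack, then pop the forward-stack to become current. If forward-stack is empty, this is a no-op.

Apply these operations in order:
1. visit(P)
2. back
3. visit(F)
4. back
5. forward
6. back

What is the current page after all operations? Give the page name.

Answer: HOME

Derivation:
After 1 (visit(P)): cur=P back=1 fwd=0
After 2 (back): cur=HOME back=0 fwd=1
After 3 (visit(F)): cur=F back=1 fwd=0
After 4 (back): cur=HOME back=0 fwd=1
After 5 (forward): cur=F back=1 fwd=0
After 6 (back): cur=HOME back=0 fwd=1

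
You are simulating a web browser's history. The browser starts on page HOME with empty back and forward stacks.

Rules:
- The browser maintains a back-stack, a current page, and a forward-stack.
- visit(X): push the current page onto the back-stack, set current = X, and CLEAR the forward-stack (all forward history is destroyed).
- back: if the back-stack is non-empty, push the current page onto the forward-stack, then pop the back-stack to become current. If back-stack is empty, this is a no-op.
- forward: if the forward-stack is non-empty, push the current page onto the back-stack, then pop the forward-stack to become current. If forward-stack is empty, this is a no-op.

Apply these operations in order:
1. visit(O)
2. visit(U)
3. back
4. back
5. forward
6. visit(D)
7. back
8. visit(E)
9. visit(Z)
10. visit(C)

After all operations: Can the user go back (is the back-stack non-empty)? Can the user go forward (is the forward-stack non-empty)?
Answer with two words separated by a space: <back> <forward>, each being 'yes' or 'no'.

Answer: yes no

Derivation:
After 1 (visit(O)): cur=O back=1 fwd=0
After 2 (visit(U)): cur=U back=2 fwd=0
After 3 (back): cur=O back=1 fwd=1
After 4 (back): cur=HOME back=0 fwd=2
After 5 (forward): cur=O back=1 fwd=1
After 6 (visit(D)): cur=D back=2 fwd=0
After 7 (back): cur=O back=1 fwd=1
After 8 (visit(E)): cur=E back=2 fwd=0
After 9 (visit(Z)): cur=Z back=3 fwd=0
After 10 (visit(C)): cur=C back=4 fwd=0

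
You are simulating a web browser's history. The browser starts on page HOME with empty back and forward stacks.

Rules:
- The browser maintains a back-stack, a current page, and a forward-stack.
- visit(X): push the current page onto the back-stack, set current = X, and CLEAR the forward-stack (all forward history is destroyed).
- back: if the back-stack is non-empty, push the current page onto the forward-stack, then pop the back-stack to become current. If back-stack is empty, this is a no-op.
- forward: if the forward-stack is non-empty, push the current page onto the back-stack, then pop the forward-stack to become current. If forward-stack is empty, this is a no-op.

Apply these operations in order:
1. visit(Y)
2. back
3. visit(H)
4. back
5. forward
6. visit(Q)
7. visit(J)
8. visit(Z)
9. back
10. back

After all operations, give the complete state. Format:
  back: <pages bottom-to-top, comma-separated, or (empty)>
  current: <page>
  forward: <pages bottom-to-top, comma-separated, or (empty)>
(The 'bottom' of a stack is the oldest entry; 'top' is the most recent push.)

After 1 (visit(Y)): cur=Y back=1 fwd=0
After 2 (back): cur=HOME back=0 fwd=1
After 3 (visit(H)): cur=H back=1 fwd=0
After 4 (back): cur=HOME back=0 fwd=1
After 5 (forward): cur=H back=1 fwd=0
After 6 (visit(Q)): cur=Q back=2 fwd=0
After 7 (visit(J)): cur=J back=3 fwd=0
After 8 (visit(Z)): cur=Z back=4 fwd=0
After 9 (back): cur=J back=3 fwd=1
After 10 (back): cur=Q back=2 fwd=2

Answer: back: HOME,H
current: Q
forward: Z,J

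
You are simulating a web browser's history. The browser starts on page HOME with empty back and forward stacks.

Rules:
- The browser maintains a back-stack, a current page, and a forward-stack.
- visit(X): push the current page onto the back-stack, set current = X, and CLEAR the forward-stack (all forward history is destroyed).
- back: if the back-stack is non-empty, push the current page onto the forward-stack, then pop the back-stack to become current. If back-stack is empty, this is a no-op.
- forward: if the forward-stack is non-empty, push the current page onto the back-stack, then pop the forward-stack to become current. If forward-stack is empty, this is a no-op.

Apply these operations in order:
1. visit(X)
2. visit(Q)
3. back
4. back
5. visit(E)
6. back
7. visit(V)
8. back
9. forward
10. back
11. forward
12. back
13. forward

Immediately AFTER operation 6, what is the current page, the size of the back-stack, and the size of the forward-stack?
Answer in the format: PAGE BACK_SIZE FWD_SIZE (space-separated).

After 1 (visit(X)): cur=X back=1 fwd=0
After 2 (visit(Q)): cur=Q back=2 fwd=0
After 3 (back): cur=X back=1 fwd=1
After 4 (back): cur=HOME back=0 fwd=2
After 5 (visit(E)): cur=E back=1 fwd=0
After 6 (back): cur=HOME back=0 fwd=1

HOME 0 1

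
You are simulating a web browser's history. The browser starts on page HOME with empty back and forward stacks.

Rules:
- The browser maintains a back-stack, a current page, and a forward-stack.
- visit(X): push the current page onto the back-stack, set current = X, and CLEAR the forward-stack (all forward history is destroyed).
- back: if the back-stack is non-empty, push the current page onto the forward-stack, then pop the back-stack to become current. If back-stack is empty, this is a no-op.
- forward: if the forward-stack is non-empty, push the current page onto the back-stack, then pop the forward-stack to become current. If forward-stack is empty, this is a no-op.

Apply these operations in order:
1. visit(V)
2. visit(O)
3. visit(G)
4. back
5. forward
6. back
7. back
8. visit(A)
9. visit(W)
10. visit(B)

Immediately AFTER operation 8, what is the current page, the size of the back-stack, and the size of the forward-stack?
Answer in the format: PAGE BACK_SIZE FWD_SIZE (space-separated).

After 1 (visit(V)): cur=V back=1 fwd=0
After 2 (visit(O)): cur=O back=2 fwd=0
After 3 (visit(G)): cur=G back=3 fwd=0
After 4 (back): cur=O back=2 fwd=1
After 5 (forward): cur=G back=3 fwd=0
After 6 (back): cur=O back=2 fwd=1
After 7 (back): cur=V back=1 fwd=2
After 8 (visit(A)): cur=A back=2 fwd=0

A 2 0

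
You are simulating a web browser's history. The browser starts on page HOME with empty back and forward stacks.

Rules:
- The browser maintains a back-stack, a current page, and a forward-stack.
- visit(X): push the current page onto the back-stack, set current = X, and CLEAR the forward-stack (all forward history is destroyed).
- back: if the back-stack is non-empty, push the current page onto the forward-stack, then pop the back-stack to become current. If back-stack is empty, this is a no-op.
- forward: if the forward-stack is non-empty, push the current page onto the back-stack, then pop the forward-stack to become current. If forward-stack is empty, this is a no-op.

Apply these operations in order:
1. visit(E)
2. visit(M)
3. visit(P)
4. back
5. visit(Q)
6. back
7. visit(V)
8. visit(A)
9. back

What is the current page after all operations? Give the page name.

Answer: V

Derivation:
After 1 (visit(E)): cur=E back=1 fwd=0
After 2 (visit(M)): cur=M back=2 fwd=0
After 3 (visit(P)): cur=P back=3 fwd=0
After 4 (back): cur=M back=2 fwd=1
After 5 (visit(Q)): cur=Q back=3 fwd=0
After 6 (back): cur=M back=2 fwd=1
After 7 (visit(V)): cur=V back=3 fwd=0
After 8 (visit(A)): cur=A back=4 fwd=0
After 9 (back): cur=V back=3 fwd=1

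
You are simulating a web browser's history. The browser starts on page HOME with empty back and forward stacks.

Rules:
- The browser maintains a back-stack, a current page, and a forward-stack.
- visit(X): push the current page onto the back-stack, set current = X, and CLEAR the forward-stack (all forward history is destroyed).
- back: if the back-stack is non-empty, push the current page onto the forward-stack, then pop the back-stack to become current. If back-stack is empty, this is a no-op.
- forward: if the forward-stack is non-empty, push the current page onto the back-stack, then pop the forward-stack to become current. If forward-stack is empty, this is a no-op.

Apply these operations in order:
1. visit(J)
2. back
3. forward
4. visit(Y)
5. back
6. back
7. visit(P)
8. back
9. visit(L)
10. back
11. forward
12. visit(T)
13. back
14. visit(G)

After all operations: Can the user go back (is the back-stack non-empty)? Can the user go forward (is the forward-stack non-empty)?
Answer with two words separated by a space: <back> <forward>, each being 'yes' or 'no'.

Answer: yes no

Derivation:
After 1 (visit(J)): cur=J back=1 fwd=0
After 2 (back): cur=HOME back=0 fwd=1
After 3 (forward): cur=J back=1 fwd=0
After 4 (visit(Y)): cur=Y back=2 fwd=0
After 5 (back): cur=J back=1 fwd=1
After 6 (back): cur=HOME back=0 fwd=2
After 7 (visit(P)): cur=P back=1 fwd=0
After 8 (back): cur=HOME back=0 fwd=1
After 9 (visit(L)): cur=L back=1 fwd=0
After 10 (back): cur=HOME back=0 fwd=1
After 11 (forward): cur=L back=1 fwd=0
After 12 (visit(T)): cur=T back=2 fwd=0
After 13 (back): cur=L back=1 fwd=1
After 14 (visit(G)): cur=G back=2 fwd=0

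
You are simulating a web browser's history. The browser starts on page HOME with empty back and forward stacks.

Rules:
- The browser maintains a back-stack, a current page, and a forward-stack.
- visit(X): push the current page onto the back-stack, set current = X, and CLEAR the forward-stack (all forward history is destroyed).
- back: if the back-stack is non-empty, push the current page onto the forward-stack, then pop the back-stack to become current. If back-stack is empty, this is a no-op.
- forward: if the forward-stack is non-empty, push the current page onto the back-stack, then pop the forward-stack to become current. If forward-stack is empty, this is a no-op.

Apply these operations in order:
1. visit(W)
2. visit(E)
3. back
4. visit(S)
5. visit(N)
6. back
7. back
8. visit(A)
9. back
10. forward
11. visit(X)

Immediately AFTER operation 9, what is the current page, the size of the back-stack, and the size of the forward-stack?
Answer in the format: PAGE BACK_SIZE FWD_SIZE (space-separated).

After 1 (visit(W)): cur=W back=1 fwd=0
After 2 (visit(E)): cur=E back=2 fwd=0
After 3 (back): cur=W back=1 fwd=1
After 4 (visit(S)): cur=S back=2 fwd=0
After 5 (visit(N)): cur=N back=3 fwd=0
After 6 (back): cur=S back=2 fwd=1
After 7 (back): cur=W back=1 fwd=2
After 8 (visit(A)): cur=A back=2 fwd=0
After 9 (back): cur=W back=1 fwd=1

W 1 1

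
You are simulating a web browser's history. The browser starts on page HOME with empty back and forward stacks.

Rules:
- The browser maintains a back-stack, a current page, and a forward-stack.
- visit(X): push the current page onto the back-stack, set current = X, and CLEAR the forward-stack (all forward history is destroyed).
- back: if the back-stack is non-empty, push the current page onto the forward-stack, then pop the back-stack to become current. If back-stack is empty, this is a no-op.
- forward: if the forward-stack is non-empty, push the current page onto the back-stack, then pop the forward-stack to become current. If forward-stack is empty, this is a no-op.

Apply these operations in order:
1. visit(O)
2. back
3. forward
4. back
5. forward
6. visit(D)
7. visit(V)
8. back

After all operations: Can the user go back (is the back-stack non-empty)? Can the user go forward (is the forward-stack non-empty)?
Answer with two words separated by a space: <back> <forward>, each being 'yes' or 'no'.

Answer: yes yes

Derivation:
After 1 (visit(O)): cur=O back=1 fwd=0
After 2 (back): cur=HOME back=0 fwd=1
After 3 (forward): cur=O back=1 fwd=0
After 4 (back): cur=HOME back=0 fwd=1
After 5 (forward): cur=O back=1 fwd=0
After 6 (visit(D)): cur=D back=2 fwd=0
After 7 (visit(V)): cur=V back=3 fwd=0
After 8 (back): cur=D back=2 fwd=1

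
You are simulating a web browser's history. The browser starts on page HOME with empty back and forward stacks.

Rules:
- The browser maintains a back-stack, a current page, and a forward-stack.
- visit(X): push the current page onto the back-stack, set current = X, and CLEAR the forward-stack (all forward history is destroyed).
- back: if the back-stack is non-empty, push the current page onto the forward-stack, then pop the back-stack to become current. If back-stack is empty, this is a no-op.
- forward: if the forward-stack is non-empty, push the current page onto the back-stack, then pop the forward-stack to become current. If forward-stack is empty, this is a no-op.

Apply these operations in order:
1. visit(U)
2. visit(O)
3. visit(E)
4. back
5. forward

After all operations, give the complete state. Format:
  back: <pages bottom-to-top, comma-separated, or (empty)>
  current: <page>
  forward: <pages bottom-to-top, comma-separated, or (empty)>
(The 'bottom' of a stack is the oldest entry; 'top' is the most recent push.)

After 1 (visit(U)): cur=U back=1 fwd=0
After 2 (visit(O)): cur=O back=2 fwd=0
After 3 (visit(E)): cur=E back=3 fwd=0
After 4 (back): cur=O back=2 fwd=1
After 5 (forward): cur=E back=3 fwd=0

Answer: back: HOME,U,O
current: E
forward: (empty)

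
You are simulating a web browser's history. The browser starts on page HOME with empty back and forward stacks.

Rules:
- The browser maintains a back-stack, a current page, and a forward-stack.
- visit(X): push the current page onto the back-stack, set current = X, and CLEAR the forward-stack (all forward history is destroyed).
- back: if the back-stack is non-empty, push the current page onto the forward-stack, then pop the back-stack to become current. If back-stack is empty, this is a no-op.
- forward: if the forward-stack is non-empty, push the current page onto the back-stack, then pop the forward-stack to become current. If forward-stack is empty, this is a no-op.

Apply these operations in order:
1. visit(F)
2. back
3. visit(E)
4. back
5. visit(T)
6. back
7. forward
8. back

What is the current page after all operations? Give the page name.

Answer: HOME

Derivation:
After 1 (visit(F)): cur=F back=1 fwd=0
After 2 (back): cur=HOME back=0 fwd=1
After 3 (visit(E)): cur=E back=1 fwd=0
After 4 (back): cur=HOME back=0 fwd=1
After 5 (visit(T)): cur=T back=1 fwd=0
After 6 (back): cur=HOME back=0 fwd=1
After 7 (forward): cur=T back=1 fwd=0
After 8 (back): cur=HOME back=0 fwd=1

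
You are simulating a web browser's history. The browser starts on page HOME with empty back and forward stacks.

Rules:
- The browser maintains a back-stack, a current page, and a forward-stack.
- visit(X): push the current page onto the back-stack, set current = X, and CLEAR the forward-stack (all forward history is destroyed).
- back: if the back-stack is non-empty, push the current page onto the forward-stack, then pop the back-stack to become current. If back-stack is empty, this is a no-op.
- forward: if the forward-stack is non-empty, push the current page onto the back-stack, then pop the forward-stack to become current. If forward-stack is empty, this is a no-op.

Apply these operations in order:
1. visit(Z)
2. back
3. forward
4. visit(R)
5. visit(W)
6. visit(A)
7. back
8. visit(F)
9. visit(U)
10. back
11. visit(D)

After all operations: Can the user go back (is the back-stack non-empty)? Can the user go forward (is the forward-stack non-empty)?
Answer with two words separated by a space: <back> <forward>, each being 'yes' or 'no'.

Answer: yes no

Derivation:
After 1 (visit(Z)): cur=Z back=1 fwd=0
After 2 (back): cur=HOME back=0 fwd=1
After 3 (forward): cur=Z back=1 fwd=0
After 4 (visit(R)): cur=R back=2 fwd=0
After 5 (visit(W)): cur=W back=3 fwd=0
After 6 (visit(A)): cur=A back=4 fwd=0
After 7 (back): cur=W back=3 fwd=1
After 8 (visit(F)): cur=F back=4 fwd=0
After 9 (visit(U)): cur=U back=5 fwd=0
After 10 (back): cur=F back=4 fwd=1
After 11 (visit(D)): cur=D back=5 fwd=0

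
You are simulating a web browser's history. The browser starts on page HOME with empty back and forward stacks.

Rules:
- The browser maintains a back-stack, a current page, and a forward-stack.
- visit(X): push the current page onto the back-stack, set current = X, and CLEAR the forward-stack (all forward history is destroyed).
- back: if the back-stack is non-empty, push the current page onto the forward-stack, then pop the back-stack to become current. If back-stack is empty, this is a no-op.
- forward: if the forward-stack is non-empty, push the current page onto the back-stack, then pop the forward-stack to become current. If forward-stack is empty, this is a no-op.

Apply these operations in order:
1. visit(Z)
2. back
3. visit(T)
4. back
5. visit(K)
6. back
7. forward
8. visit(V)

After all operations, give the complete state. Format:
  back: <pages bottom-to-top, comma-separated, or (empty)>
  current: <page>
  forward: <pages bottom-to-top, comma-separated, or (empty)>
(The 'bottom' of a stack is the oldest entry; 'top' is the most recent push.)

After 1 (visit(Z)): cur=Z back=1 fwd=0
After 2 (back): cur=HOME back=0 fwd=1
After 3 (visit(T)): cur=T back=1 fwd=0
After 4 (back): cur=HOME back=0 fwd=1
After 5 (visit(K)): cur=K back=1 fwd=0
After 6 (back): cur=HOME back=0 fwd=1
After 7 (forward): cur=K back=1 fwd=0
After 8 (visit(V)): cur=V back=2 fwd=0

Answer: back: HOME,K
current: V
forward: (empty)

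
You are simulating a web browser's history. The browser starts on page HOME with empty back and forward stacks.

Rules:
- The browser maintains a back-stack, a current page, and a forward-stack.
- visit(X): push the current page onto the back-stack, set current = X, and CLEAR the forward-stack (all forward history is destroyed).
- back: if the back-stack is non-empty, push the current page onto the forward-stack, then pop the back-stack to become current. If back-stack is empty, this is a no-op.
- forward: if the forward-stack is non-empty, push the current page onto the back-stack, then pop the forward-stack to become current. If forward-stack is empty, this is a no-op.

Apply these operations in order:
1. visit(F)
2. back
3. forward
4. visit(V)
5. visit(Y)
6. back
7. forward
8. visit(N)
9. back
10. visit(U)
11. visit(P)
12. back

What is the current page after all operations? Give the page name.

Answer: U

Derivation:
After 1 (visit(F)): cur=F back=1 fwd=0
After 2 (back): cur=HOME back=0 fwd=1
After 3 (forward): cur=F back=1 fwd=0
After 4 (visit(V)): cur=V back=2 fwd=0
After 5 (visit(Y)): cur=Y back=3 fwd=0
After 6 (back): cur=V back=2 fwd=1
After 7 (forward): cur=Y back=3 fwd=0
After 8 (visit(N)): cur=N back=4 fwd=0
After 9 (back): cur=Y back=3 fwd=1
After 10 (visit(U)): cur=U back=4 fwd=0
After 11 (visit(P)): cur=P back=5 fwd=0
After 12 (back): cur=U back=4 fwd=1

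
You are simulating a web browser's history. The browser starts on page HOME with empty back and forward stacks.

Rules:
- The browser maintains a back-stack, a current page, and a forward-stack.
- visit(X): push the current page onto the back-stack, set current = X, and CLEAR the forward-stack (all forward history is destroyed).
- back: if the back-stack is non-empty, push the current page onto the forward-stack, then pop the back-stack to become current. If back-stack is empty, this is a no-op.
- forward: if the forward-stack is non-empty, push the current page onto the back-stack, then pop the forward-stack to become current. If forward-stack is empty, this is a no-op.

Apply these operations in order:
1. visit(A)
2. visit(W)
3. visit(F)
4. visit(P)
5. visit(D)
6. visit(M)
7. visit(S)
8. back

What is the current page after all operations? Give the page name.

Answer: M

Derivation:
After 1 (visit(A)): cur=A back=1 fwd=0
After 2 (visit(W)): cur=W back=2 fwd=0
After 3 (visit(F)): cur=F back=3 fwd=0
After 4 (visit(P)): cur=P back=4 fwd=0
After 5 (visit(D)): cur=D back=5 fwd=0
After 6 (visit(M)): cur=M back=6 fwd=0
After 7 (visit(S)): cur=S back=7 fwd=0
After 8 (back): cur=M back=6 fwd=1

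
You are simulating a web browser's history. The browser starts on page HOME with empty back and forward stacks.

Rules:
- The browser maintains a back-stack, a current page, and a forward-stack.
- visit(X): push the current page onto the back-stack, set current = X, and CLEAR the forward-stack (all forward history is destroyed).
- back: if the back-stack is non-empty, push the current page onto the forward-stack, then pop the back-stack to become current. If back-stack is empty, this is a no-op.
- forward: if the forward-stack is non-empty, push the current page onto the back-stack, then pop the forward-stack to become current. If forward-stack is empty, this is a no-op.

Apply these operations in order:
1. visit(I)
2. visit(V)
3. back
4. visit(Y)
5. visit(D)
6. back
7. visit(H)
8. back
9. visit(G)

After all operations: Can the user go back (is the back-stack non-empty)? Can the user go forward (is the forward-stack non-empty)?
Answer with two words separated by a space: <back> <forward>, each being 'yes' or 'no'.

After 1 (visit(I)): cur=I back=1 fwd=0
After 2 (visit(V)): cur=V back=2 fwd=0
After 3 (back): cur=I back=1 fwd=1
After 4 (visit(Y)): cur=Y back=2 fwd=0
After 5 (visit(D)): cur=D back=3 fwd=0
After 6 (back): cur=Y back=2 fwd=1
After 7 (visit(H)): cur=H back=3 fwd=0
After 8 (back): cur=Y back=2 fwd=1
After 9 (visit(G)): cur=G back=3 fwd=0

Answer: yes no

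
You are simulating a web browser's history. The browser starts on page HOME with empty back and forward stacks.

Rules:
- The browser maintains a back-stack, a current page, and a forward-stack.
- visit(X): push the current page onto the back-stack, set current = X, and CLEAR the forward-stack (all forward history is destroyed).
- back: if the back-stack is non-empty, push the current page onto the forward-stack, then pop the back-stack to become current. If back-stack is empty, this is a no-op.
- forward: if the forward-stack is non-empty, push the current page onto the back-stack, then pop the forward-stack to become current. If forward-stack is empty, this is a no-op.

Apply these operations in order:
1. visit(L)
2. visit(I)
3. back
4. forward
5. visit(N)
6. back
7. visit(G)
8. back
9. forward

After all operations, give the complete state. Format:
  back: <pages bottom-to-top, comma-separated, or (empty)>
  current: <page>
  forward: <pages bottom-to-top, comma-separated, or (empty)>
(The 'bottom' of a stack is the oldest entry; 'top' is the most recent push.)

After 1 (visit(L)): cur=L back=1 fwd=0
After 2 (visit(I)): cur=I back=2 fwd=0
After 3 (back): cur=L back=1 fwd=1
After 4 (forward): cur=I back=2 fwd=0
After 5 (visit(N)): cur=N back=3 fwd=0
After 6 (back): cur=I back=2 fwd=1
After 7 (visit(G)): cur=G back=3 fwd=0
After 8 (back): cur=I back=2 fwd=1
After 9 (forward): cur=G back=3 fwd=0

Answer: back: HOME,L,I
current: G
forward: (empty)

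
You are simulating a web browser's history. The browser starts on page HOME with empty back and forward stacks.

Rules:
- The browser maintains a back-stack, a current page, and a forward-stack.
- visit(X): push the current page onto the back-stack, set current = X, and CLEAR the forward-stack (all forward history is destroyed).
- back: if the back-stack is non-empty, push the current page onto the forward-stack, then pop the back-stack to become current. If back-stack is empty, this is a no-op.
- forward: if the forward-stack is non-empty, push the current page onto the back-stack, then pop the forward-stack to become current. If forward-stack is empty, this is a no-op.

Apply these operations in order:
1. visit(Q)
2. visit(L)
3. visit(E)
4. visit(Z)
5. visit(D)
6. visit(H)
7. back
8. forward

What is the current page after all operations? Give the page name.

After 1 (visit(Q)): cur=Q back=1 fwd=0
After 2 (visit(L)): cur=L back=2 fwd=0
After 3 (visit(E)): cur=E back=3 fwd=0
After 4 (visit(Z)): cur=Z back=4 fwd=0
After 5 (visit(D)): cur=D back=5 fwd=0
After 6 (visit(H)): cur=H back=6 fwd=0
After 7 (back): cur=D back=5 fwd=1
After 8 (forward): cur=H back=6 fwd=0

Answer: H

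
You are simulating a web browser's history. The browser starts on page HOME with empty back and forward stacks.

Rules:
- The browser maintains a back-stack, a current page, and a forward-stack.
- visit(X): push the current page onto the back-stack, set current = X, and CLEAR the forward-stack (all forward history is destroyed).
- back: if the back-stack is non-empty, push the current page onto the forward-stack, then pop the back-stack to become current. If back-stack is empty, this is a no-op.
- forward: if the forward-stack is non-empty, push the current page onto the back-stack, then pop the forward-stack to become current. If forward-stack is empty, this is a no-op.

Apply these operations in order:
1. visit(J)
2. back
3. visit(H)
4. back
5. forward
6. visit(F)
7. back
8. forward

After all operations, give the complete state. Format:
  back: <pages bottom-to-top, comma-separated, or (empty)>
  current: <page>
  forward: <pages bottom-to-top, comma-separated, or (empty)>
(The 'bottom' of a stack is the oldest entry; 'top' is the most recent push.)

Answer: back: HOME,H
current: F
forward: (empty)

Derivation:
After 1 (visit(J)): cur=J back=1 fwd=0
After 2 (back): cur=HOME back=0 fwd=1
After 3 (visit(H)): cur=H back=1 fwd=0
After 4 (back): cur=HOME back=0 fwd=1
After 5 (forward): cur=H back=1 fwd=0
After 6 (visit(F)): cur=F back=2 fwd=0
After 7 (back): cur=H back=1 fwd=1
After 8 (forward): cur=F back=2 fwd=0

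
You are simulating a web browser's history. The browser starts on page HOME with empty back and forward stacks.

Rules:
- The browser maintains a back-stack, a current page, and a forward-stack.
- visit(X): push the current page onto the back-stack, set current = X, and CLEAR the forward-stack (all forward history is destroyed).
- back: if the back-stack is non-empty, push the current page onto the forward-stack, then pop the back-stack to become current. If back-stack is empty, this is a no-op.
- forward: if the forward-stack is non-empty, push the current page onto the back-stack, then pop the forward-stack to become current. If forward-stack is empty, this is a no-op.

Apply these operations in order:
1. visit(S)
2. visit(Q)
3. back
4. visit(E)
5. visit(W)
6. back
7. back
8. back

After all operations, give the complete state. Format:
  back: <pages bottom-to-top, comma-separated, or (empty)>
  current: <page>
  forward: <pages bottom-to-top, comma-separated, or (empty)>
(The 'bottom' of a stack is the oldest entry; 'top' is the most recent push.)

Answer: back: (empty)
current: HOME
forward: W,E,S

Derivation:
After 1 (visit(S)): cur=S back=1 fwd=0
After 2 (visit(Q)): cur=Q back=2 fwd=0
After 3 (back): cur=S back=1 fwd=1
After 4 (visit(E)): cur=E back=2 fwd=0
After 5 (visit(W)): cur=W back=3 fwd=0
After 6 (back): cur=E back=2 fwd=1
After 7 (back): cur=S back=1 fwd=2
After 8 (back): cur=HOME back=0 fwd=3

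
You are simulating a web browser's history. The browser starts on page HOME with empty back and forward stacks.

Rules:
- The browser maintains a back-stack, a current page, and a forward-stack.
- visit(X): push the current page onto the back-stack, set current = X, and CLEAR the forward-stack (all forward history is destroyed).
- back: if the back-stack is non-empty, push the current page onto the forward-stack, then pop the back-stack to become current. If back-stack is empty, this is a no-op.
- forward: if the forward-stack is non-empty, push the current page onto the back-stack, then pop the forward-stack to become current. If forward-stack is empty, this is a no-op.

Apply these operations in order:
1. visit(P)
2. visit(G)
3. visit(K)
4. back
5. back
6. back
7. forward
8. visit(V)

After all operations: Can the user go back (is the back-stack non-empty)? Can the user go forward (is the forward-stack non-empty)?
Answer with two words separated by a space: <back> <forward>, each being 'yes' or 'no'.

Answer: yes no

Derivation:
After 1 (visit(P)): cur=P back=1 fwd=0
After 2 (visit(G)): cur=G back=2 fwd=0
After 3 (visit(K)): cur=K back=3 fwd=0
After 4 (back): cur=G back=2 fwd=1
After 5 (back): cur=P back=1 fwd=2
After 6 (back): cur=HOME back=0 fwd=3
After 7 (forward): cur=P back=1 fwd=2
After 8 (visit(V)): cur=V back=2 fwd=0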